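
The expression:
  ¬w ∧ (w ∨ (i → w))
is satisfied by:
  {i: False, w: False}


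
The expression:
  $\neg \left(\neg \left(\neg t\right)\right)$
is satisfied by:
  {t: False}


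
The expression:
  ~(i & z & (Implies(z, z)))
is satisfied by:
  {z: False, i: False}
  {i: True, z: False}
  {z: True, i: False}


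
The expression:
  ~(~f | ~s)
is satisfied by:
  {s: True, f: True}


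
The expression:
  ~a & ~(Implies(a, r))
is never true.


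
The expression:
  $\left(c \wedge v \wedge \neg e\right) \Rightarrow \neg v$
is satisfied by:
  {e: True, v: False, c: False}
  {v: False, c: False, e: False}
  {c: True, e: True, v: False}
  {c: True, v: False, e: False}
  {e: True, v: True, c: False}
  {v: True, e: False, c: False}
  {c: True, v: True, e: True}


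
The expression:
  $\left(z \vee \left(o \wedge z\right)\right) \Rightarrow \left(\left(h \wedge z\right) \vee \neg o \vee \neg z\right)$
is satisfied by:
  {h: True, o: False, z: False}
  {o: False, z: False, h: False}
  {z: True, h: True, o: False}
  {z: True, o: False, h: False}
  {h: True, o: True, z: False}
  {o: True, h: False, z: False}
  {z: True, o: True, h: True}


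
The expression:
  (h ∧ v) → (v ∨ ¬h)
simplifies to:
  True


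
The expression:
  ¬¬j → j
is always true.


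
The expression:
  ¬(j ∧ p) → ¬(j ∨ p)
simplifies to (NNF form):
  (j ∧ p) ∨ (¬j ∧ ¬p)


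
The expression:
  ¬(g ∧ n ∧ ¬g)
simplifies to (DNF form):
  True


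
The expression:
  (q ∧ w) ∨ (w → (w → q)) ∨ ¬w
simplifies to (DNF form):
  q ∨ ¬w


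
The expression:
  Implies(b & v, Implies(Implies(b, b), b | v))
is always true.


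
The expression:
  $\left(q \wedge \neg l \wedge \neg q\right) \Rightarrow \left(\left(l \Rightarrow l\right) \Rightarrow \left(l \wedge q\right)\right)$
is always true.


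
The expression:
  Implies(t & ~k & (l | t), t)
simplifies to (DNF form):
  True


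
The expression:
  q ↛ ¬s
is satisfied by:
  {s: True, q: True}


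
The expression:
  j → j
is always true.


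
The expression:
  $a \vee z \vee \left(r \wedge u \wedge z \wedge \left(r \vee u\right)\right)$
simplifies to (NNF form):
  $a \vee z$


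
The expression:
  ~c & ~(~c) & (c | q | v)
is never true.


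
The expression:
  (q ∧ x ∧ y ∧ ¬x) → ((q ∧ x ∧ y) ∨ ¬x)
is always true.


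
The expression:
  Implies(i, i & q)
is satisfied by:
  {q: True, i: False}
  {i: False, q: False}
  {i: True, q: True}


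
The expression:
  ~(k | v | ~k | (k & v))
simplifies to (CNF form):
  False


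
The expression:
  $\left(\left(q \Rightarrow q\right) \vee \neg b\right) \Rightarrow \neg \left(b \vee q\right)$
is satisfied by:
  {q: False, b: False}


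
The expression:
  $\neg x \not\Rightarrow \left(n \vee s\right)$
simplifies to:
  $\neg n \wedge \neg s \wedge \neg x$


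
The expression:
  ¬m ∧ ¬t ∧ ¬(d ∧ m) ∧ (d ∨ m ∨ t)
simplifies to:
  d ∧ ¬m ∧ ¬t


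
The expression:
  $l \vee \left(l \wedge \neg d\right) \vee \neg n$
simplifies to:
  $l \vee \neg n$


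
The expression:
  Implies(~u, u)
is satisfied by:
  {u: True}


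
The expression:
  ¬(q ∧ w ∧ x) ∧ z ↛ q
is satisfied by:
  {z: True, q: False}


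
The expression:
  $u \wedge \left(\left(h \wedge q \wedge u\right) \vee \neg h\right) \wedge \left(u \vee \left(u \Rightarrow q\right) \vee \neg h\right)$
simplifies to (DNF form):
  $\left(q \wedge u\right) \vee \left(u \wedge \neg h\right)$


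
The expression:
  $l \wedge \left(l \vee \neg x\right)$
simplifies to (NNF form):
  $l$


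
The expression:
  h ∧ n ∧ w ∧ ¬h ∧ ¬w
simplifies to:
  False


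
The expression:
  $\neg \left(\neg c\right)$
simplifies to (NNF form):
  $c$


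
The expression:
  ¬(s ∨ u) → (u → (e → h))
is always true.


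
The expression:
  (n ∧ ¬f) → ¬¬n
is always true.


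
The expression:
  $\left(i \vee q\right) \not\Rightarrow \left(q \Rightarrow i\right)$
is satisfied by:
  {q: True, i: False}


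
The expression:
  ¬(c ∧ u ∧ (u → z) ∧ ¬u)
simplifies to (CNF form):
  True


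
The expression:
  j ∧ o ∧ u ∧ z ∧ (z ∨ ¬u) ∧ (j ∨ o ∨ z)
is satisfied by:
  {z: True, j: True, u: True, o: True}


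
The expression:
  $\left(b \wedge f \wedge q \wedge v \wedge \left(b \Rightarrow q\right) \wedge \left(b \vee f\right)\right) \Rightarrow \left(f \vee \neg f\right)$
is always true.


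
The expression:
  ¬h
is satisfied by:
  {h: False}


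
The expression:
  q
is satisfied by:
  {q: True}


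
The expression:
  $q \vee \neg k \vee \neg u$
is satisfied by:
  {q: True, u: False, k: False}
  {u: False, k: False, q: False}
  {q: True, k: True, u: False}
  {k: True, u: False, q: False}
  {q: True, u: True, k: False}
  {u: True, q: False, k: False}
  {q: True, k: True, u: True}


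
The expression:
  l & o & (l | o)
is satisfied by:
  {o: True, l: True}


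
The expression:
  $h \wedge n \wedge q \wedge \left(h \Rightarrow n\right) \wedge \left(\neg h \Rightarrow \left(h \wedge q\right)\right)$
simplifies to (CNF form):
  $h \wedge n \wedge q$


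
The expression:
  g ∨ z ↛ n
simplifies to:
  g ∨ (z ∧ ¬n)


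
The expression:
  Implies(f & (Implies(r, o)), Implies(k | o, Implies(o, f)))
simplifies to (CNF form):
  True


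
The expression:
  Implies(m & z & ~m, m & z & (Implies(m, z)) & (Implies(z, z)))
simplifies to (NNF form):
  True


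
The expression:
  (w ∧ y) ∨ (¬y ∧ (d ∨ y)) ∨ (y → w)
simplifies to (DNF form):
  w ∨ ¬y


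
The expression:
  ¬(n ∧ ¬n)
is always true.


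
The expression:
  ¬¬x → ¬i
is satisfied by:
  {x: False, i: False}
  {i: True, x: False}
  {x: True, i: False}


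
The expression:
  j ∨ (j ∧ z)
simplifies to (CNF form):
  j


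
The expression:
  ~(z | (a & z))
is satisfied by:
  {z: False}


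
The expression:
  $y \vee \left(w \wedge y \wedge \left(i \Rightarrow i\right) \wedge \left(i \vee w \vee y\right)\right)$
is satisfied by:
  {y: True}


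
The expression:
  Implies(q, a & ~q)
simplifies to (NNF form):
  ~q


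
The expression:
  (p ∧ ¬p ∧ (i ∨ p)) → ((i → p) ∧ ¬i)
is always true.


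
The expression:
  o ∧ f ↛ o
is never true.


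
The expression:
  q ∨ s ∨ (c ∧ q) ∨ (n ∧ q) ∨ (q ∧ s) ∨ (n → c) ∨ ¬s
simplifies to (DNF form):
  True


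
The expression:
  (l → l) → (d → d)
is always true.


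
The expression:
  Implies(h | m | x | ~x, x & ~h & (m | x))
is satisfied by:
  {x: True, h: False}


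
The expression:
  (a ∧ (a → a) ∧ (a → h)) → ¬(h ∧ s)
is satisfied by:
  {s: False, a: False, h: False}
  {h: True, s: False, a: False}
  {a: True, s: False, h: False}
  {h: True, a: True, s: False}
  {s: True, h: False, a: False}
  {h: True, s: True, a: False}
  {a: True, s: True, h: False}


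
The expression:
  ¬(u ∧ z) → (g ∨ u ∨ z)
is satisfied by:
  {z: True, g: True, u: True}
  {z: True, g: True, u: False}
  {z: True, u: True, g: False}
  {z: True, u: False, g: False}
  {g: True, u: True, z: False}
  {g: True, u: False, z: False}
  {u: True, g: False, z: False}


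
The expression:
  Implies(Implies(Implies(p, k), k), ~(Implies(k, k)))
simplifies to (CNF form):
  ~k & ~p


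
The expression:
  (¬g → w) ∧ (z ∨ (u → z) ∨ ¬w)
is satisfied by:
  {z: True, g: True, w: True, u: False}
  {z: True, w: True, u: False, g: False}
  {g: True, w: True, u: False, z: False}
  {w: True, g: False, u: False, z: False}
  {z: True, w: True, u: True, g: True}
  {z: True, w: True, u: True, g: False}
  {z: True, g: True, u: False, w: False}
  {g: True, z: False, u: False, w: False}
  {z: True, u: True, g: True, w: False}
  {u: True, g: True, z: False, w: False}


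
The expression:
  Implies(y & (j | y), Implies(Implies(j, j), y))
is always true.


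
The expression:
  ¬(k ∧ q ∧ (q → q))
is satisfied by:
  {k: False, q: False}
  {q: True, k: False}
  {k: True, q: False}


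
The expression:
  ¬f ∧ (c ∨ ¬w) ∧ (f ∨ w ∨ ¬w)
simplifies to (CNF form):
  ¬f ∧ (c ∨ ¬w)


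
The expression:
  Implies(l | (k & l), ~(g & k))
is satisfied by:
  {l: False, k: False, g: False}
  {g: True, l: False, k: False}
  {k: True, l: False, g: False}
  {g: True, k: True, l: False}
  {l: True, g: False, k: False}
  {g: True, l: True, k: False}
  {k: True, l: True, g: False}


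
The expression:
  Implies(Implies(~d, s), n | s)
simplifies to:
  n | s | ~d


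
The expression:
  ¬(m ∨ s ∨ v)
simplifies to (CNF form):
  ¬m ∧ ¬s ∧ ¬v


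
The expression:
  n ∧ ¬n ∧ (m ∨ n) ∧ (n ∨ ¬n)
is never true.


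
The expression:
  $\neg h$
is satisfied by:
  {h: False}


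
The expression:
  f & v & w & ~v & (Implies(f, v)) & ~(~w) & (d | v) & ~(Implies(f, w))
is never true.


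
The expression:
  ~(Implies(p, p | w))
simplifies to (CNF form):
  False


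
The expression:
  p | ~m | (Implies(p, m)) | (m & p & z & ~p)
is always true.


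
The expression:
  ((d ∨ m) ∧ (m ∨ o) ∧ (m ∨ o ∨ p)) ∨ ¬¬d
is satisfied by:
  {d: True, m: True}
  {d: True, m: False}
  {m: True, d: False}


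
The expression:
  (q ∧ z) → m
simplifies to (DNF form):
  m ∨ ¬q ∨ ¬z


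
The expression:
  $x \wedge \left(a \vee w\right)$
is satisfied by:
  {a: True, w: True, x: True}
  {a: True, x: True, w: False}
  {w: True, x: True, a: False}


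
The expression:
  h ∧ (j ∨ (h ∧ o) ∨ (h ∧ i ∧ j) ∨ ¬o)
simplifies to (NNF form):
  h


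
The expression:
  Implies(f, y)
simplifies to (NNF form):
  y | ~f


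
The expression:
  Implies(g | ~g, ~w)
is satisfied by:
  {w: False}


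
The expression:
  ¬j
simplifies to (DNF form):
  ¬j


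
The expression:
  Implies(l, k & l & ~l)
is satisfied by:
  {l: False}


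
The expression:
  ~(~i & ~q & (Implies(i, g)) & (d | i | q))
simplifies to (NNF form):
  i | q | ~d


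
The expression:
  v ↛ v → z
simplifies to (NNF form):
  True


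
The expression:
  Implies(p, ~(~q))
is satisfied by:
  {q: True, p: False}
  {p: False, q: False}
  {p: True, q: True}


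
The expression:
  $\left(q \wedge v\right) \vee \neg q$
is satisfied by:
  {v: True, q: False}
  {q: False, v: False}
  {q: True, v: True}


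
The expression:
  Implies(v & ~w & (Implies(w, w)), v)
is always true.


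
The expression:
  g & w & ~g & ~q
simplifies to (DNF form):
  False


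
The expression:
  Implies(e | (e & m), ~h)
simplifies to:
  ~e | ~h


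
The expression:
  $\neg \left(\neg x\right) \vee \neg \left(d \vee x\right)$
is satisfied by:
  {x: True, d: False}
  {d: False, x: False}
  {d: True, x: True}


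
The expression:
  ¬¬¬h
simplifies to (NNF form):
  ¬h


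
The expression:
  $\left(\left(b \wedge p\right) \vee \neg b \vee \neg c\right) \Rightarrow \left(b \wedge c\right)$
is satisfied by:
  {c: True, b: True}


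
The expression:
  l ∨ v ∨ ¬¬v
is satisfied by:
  {v: True, l: True}
  {v: True, l: False}
  {l: True, v: False}


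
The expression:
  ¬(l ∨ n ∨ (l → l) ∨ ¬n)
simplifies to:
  False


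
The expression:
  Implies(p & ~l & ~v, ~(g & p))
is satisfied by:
  {v: True, l: True, p: False, g: False}
  {v: True, p: False, l: False, g: False}
  {l: True, v: False, p: False, g: False}
  {v: False, p: False, l: False, g: False}
  {g: True, v: True, l: True, p: False}
  {g: True, v: True, p: False, l: False}
  {g: True, l: True, v: False, p: False}
  {g: True, v: False, p: False, l: False}
  {v: True, p: True, l: True, g: False}
  {v: True, p: True, g: False, l: False}
  {p: True, l: True, g: False, v: False}
  {p: True, g: False, l: False, v: False}
  {v: True, p: True, g: True, l: True}
  {v: True, p: True, g: True, l: False}
  {p: True, g: True, l: True, v: False}


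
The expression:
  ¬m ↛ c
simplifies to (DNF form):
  c ∨ ¬m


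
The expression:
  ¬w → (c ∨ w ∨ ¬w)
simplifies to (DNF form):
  True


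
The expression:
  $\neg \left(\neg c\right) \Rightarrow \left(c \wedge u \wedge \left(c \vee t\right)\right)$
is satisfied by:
  {u: True, c: False}
  {c: False, u: False}
  {c: True, u: True}


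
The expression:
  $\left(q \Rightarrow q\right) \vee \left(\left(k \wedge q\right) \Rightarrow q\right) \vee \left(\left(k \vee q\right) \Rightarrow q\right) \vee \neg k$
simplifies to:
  $\text{True}$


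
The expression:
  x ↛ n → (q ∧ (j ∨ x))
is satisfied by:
  {n: True, q: True, x: False}
  {n: True, q: False, x: False}
  {q: True, n: False, x: False}
  {n: False, q: False, x: False}
  {n: True, x: True, q: True}
  {n: True, x: True, q: False}
  {x: True, q: True, n: False}


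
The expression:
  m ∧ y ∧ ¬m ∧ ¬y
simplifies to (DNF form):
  False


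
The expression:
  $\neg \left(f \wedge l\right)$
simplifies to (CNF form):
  $\neg f \vee \neg l$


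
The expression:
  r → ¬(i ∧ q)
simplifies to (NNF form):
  ¬i ∨ ¬q ∨ ¬r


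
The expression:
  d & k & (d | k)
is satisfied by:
  {d: True, k: True}


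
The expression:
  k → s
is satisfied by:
  {s: True, k: False}
  {k: False, s: False}
  {k: True, s: True}


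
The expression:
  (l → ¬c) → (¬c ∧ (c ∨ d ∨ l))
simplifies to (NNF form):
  l ∨ (d ∧ ¬c)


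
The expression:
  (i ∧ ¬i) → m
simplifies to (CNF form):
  True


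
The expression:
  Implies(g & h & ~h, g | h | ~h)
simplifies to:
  True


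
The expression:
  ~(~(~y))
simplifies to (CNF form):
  ~y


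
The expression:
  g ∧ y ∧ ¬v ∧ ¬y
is never true.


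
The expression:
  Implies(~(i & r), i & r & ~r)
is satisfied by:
  {r: True, i: True}


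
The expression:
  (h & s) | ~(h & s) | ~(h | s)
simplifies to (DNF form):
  True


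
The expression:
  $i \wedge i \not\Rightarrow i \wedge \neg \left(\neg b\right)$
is never true.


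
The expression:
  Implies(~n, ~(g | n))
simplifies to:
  n | ~g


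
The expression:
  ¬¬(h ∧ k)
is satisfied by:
  {h: True, k: True}


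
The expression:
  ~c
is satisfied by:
  {c: False}


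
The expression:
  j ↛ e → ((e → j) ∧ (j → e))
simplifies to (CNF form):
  e ∨ ¬j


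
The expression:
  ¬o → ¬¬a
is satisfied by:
  {a: True, o: True}
  {a: True, o: False}
  {o: True, a: False}


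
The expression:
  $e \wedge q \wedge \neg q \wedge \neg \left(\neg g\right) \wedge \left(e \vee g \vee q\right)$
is never true.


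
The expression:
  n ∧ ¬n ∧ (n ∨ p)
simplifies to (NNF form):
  False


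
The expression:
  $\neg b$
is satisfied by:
  {b: False}


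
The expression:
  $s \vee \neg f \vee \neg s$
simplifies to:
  $\text{True}$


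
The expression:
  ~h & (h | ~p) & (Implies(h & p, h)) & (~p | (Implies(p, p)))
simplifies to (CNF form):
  ~h & ~p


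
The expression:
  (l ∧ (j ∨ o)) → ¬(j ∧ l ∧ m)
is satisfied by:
  {l: False, m: False, j: False}
  {j: True, l: False, m: False}
  {m: True, l: False, j: False}
  {j: True, m: True, l: False}
  {l: True, j: False, m: False}
  {j: True, l: True, m: False}
  {m: True, l: True, j: False}


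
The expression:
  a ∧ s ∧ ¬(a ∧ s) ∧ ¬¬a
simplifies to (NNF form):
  False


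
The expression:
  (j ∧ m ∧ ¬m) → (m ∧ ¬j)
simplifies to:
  True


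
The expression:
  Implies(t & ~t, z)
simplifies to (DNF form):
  True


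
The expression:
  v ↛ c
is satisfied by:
  {v: True, c: False}


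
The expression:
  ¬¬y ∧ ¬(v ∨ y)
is never true.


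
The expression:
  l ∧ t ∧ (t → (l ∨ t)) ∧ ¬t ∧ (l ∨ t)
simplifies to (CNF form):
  False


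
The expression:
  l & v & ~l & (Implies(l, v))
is never true.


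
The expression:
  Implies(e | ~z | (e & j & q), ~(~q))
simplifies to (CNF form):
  (q | z) & (q | ~e)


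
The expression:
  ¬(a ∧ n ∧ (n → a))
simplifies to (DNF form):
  ¬a ∨ ¬n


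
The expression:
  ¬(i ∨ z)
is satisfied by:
  {i: False, z: False}


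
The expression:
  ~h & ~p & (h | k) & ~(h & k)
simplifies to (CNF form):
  k & ~h & ~p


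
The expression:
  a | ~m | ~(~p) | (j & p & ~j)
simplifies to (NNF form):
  a | p | ~m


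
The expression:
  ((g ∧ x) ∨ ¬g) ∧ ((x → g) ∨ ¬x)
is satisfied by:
  {x: False, g: False}
  {g: True, x: True}


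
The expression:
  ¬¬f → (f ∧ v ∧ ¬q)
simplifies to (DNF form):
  (v ∧ ¬q) ∨ ¬f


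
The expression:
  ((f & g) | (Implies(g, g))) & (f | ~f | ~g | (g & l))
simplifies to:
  True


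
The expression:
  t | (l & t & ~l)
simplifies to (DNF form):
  t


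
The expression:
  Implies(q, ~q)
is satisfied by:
  {q: False}


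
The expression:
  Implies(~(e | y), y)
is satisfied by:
  {y: True, e: True}
  {y: True, e: False}
  {e: True, y: False}


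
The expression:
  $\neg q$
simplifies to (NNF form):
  $\neg q$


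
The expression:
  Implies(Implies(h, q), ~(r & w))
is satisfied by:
  {h: True, w: False, r: False, q: False}
  {h: False, w: False, r: False, q: False}
  {q: True, h: True, w: False, r: False}
  {q: True, h: False, w: False, r: False}
  {r: True, h: True, w: False, q: False}
  {r: True, h: False, w: False, q: False}
  {r: True, q: True, h: True, w: False}
  {r: True, q: True, h: False, w: False}
  {w: True, h: True, q: False, r: False}
  {w: True, h: False, q: False, r: False}
  {q: True, w: True, h: True, r: False}
  {q: True, w: True, h: False, r: False}
  {r: True, w: True, h: True, q: False}


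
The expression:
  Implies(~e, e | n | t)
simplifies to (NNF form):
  e | n | t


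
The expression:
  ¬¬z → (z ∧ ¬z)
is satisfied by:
  {z: False}


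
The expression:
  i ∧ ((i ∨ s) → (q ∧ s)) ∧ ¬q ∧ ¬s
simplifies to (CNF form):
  False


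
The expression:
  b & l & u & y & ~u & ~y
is never true.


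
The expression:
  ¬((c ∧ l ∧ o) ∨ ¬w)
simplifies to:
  w ∧ (¬c ∨ ¬l ∨ ¬o)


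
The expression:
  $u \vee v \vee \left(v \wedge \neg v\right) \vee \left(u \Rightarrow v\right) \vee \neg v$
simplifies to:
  $\text{True}$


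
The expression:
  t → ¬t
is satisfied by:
  {t: False}


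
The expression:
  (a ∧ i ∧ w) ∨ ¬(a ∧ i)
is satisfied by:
  {w: True, a: False, i: False}
  {w: False, a: False, i: False}
  {i: True, w: True, a: False}
  {i: True, w: False, a: False}
  {a: True, w: True, i: False}
  {a: True, w: False, i: False}
  {a: True, i: True, w: True}


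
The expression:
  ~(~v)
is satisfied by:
  {v: True}


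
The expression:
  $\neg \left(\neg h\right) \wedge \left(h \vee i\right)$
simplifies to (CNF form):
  $h$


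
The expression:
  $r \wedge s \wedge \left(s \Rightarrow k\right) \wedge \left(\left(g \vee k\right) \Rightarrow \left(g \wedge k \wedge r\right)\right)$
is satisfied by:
  {r: True, s: True, g: True, k: True}


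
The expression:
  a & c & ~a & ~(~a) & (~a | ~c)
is never true.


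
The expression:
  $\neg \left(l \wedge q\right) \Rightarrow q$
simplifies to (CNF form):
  $q$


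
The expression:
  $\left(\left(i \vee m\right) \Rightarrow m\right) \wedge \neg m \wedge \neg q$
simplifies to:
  $\neg i \wedge \neg m \wedge \neg q$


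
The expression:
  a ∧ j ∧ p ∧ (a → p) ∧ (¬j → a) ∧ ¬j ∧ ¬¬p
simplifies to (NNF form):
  False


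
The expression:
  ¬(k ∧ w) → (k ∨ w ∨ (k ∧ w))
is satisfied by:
  {k: True, w: True}
  {k: True, w: False}
  {w: True, k: False}


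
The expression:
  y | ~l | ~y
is always true.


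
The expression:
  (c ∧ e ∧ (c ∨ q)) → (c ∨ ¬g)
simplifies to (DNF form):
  True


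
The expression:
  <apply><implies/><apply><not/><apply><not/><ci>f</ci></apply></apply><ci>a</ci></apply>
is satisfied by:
  {a: True, f: False}
  {f: False, a: False}
  {f: True, a: True}


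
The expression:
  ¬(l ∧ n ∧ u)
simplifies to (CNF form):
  ¬l ∨ ¬n ∨ ¬u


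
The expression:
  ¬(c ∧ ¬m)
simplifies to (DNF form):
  m ∨ ¬c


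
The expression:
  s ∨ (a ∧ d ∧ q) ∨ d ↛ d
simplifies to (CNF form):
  (a ∨ s) ∧ (d ∨ s) ∧ (q ∨ s)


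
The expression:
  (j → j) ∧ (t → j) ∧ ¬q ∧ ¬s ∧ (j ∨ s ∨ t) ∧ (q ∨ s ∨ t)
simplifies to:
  j ∧ t ∧ ¬q ∧ ¬s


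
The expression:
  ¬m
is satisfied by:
  {m: False}


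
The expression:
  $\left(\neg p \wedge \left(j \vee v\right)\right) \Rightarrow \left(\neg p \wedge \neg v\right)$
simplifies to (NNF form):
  $p \vee \neg v$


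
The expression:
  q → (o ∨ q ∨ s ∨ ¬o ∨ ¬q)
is always true.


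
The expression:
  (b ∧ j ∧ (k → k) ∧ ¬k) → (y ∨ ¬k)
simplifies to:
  True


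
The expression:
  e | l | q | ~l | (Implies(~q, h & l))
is always true.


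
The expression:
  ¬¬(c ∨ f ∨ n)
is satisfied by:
  {n: True, c: True, f: True}
  {n: True, c: True, f: False}
  {n: True, f: True, c: False}
  {n: True, f: False, c: False}
  {c: True, f: True, n: False}
  {c: True, f: False, n: False}
  {f: True, c: False, n: False}


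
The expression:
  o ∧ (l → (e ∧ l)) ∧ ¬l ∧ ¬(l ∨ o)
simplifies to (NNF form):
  False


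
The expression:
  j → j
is always true.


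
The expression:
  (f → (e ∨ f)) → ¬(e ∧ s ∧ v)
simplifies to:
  ¬e ∨ ¬s ∨ ¬v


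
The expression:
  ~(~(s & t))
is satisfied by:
  {t: True, s: True}


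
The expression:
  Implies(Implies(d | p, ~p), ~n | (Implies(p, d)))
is always true.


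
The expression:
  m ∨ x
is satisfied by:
  {x: True, m: True}
  {x: True, m: False}
  {m: True, x: False}


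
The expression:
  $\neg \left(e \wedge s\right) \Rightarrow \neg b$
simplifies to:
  $\left(e \wedge s\right) \vee \neg b$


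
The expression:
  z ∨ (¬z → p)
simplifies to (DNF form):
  p ∨ z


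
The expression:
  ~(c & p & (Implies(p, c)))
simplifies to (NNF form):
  ~c | ~p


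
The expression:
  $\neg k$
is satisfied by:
  {k: False}


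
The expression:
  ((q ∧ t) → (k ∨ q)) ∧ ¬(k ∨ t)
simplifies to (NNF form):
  ¬k ∧ ¬t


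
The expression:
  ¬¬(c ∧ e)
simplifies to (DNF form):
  c ∧ e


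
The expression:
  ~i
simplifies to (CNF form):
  ~i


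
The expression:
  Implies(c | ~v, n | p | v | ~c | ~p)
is always true.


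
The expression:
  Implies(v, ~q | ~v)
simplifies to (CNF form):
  ~q | ~v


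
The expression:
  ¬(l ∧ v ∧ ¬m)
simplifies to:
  m ∨ ¬l ∨ ¬v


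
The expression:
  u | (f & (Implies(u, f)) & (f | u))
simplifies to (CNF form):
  f | u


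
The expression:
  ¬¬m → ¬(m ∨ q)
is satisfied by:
  {m: False}


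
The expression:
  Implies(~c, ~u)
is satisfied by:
  {c: True, u: False}
  {u: False, c: False}
  {u: True, c: True}


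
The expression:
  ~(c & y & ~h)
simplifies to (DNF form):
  h | ~c | ~y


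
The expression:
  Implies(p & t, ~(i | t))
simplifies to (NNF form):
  ~p | ~t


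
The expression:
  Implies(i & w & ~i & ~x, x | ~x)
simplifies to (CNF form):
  True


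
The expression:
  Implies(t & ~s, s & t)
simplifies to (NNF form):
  s | ~t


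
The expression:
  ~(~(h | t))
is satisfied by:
  {t: True, h: True}
  {t: True, h: False}
  {h: True, t: False}


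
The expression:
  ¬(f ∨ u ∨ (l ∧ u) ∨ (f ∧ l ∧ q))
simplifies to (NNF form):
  ¬f ∧ ¬u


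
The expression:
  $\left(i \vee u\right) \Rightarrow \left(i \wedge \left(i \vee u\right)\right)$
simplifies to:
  $i \vee \neg u$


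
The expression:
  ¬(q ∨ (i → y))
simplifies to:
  i ∧ ¬q ∧ ¬y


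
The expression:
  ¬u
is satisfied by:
  {u: False}


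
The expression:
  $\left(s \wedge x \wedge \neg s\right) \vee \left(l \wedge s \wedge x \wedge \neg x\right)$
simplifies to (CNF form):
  $\text{False}$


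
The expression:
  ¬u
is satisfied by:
  {u: False}


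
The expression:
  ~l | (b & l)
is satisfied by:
  {b: True, l: False}
  {l: False, b: False}
  {l: True, b: True}


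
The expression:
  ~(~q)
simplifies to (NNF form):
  q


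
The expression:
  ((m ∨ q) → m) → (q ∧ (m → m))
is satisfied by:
  {q: True}


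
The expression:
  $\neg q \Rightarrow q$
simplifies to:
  $q$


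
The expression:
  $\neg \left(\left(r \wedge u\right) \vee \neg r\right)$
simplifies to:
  $r \wedge \neg u$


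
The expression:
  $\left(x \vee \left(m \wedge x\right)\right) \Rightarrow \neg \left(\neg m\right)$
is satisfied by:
  {m: True, x: False}
  {x: False, m: False}
  {x: True, m: True}


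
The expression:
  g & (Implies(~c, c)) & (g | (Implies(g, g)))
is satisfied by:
  {c: True, g: True}


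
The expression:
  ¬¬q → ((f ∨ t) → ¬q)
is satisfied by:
  {t: False, q: False, f: False}
  {f: True, t: False, q: False}
  {t: True, f: False, q: False}
  {f: True, t: True, q: False}
  {q: True, f: False, t: False}


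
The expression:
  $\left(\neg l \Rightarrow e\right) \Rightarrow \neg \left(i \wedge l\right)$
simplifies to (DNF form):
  $\neg i \vee \neg l$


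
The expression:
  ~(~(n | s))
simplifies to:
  n | s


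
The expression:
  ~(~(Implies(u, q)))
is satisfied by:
  {q: True, u: False}
  {u: False, q: False}
  {u: True, q: True}


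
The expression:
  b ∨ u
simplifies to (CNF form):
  b ∨ u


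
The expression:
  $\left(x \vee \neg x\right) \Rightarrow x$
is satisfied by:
  {x: True}


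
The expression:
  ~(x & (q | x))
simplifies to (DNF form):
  ~x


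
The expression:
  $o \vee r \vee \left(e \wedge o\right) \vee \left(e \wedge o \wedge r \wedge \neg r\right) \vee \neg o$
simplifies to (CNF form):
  $\text{True}$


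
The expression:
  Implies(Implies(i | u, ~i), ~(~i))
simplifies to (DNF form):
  i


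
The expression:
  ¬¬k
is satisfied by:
  {k: True}


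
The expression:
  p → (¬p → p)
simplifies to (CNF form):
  True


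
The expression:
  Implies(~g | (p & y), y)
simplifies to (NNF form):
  g | y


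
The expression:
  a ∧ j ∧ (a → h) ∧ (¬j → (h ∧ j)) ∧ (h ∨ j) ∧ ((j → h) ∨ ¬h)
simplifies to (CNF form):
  a ∧ h ∧ j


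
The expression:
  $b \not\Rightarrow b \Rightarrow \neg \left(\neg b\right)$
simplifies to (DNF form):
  $\text{True}$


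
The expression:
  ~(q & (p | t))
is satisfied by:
  {p: False, q: False, t: False}
  {t: True, p: False, q: False}
  {p: True, t: False, q: False}
  {t: True, p: True, q: False}
  {q: True, t: False, p: False}


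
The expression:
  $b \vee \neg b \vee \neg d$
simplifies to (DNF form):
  $\text{True}$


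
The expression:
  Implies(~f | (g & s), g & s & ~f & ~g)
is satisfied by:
  {f: True, s: False, g: False}
  {f: True, g: True, s: False}
  {f: True, s: True, g: False}


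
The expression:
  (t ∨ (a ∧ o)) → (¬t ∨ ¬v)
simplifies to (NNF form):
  ¬t ∨ ¬v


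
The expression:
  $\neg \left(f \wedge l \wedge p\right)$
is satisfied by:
  {l: False, p: False, f: False}
  {f: True, l: False, p: False}
  {p: True, l: False, f: False}
  {f: True, p: True, l: False}
  {l: True, f: False, p: False}
  {f: True, l: True, p: False}
  {p: True, l: True, f: False}


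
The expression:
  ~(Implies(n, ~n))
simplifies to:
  n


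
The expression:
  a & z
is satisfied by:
  {a: True, z: True}


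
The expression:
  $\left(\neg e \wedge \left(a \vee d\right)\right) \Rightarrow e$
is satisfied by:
  {e: True, d: False, a: False}
  {a: True, e: True, d: False}
  {e: True, d: True, a: False}
  {a: True, e: True, d: True}
  {a: False, d: False, e: False}


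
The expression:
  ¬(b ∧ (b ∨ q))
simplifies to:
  ¬b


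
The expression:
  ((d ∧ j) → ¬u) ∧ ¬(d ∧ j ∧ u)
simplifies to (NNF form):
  ¬d ∨ ¬j ∨ ¬u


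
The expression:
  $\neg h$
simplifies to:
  $\neg h$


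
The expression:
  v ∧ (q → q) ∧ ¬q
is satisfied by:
  {v: True, q: False}


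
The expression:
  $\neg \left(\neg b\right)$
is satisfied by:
  {b: True}


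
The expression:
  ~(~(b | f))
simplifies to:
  b | f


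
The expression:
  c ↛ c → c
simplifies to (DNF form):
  True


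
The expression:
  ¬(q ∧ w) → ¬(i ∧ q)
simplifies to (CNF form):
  w ∨ ¬i ∨ ¬q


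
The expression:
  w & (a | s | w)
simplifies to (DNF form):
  w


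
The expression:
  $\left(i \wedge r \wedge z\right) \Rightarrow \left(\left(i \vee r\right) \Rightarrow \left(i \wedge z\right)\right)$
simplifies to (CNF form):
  $\text{True}$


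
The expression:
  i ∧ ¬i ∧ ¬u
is never true.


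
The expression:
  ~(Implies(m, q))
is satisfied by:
  {m: True, q: False}


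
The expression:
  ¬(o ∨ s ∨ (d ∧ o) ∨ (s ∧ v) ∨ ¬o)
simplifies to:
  False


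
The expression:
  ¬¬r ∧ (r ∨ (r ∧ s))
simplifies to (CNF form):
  r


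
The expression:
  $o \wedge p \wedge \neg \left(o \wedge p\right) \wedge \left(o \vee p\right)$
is never true.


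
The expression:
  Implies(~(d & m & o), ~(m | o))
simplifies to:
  (d | ~o) & (m | ~o) & (o | ~m)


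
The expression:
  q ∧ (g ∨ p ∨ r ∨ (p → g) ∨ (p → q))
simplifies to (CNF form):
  q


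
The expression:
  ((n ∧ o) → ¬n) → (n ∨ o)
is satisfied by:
  {n: True, o: True}
  {n: True, o: False}
  {o: True, n: False}


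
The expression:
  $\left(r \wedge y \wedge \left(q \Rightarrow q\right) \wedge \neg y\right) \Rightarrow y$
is always true.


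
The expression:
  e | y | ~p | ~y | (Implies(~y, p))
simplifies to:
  True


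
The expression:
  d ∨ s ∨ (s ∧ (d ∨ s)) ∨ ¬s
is always true.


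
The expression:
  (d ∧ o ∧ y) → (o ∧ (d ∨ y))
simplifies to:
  True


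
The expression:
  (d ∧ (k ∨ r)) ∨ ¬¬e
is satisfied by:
  {r: True, d: True, e: True, k: True}
  {r: True, d: True, e: True, k: False}
  {d: True, e: True, k: True, r: False}
  {d: True, e: True, k: False, r: False}
  {r: True, e: True, k: True, d: False}
  {r: True, e: True, k: False, d: False}
  {e: True, k: True, r: False, d: False}
  {e: True, r: False, k: False, d: False}
  {r: True, d: True, k: True, e: False}
  {r: True, d: True, k: False, e: False}
  {d: True, k: True, e: False, r: False}


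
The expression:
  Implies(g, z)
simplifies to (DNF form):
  z | ~g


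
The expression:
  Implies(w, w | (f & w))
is always true.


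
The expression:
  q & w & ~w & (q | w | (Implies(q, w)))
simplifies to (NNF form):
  False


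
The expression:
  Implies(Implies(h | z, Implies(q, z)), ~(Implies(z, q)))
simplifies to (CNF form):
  (h | z) & (q | z) & (~q | ~z)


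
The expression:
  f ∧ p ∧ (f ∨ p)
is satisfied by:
  {p: True, f: True}


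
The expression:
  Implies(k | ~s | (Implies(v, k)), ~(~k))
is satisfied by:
  {k: True, s: True, v: True}
  {k: True, s: True, v: False}
  {k: True, v: True, s: False}
  {k: True, v: False, s: False}
  {s: True, v: True, k: False}


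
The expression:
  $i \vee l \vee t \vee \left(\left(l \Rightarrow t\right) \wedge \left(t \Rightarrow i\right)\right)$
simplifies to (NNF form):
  $\text{True}$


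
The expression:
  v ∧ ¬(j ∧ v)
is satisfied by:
  {v: True, j: False}


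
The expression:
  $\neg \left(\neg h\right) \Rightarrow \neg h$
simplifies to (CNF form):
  $\neg h$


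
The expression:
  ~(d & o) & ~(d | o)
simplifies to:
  ~d & ~o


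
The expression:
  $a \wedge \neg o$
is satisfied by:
  {a: True, o: False}


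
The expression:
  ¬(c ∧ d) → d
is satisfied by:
  {d: True}


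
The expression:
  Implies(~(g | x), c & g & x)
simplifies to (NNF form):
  g | x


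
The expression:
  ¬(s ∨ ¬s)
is never true.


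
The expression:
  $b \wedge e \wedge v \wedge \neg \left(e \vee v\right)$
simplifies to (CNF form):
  $\text{False}$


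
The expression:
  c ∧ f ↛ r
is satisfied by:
  {c: True, f: True, r: False}


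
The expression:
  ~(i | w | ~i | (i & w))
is never true.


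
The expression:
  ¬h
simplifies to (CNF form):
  ¬h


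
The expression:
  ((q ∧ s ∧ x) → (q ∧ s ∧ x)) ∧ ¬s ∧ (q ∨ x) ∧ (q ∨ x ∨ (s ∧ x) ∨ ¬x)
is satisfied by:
  {x: True, q: True, s: False}
  {x: True, q: False, s: False}
  {q: True, x: False, s: False}


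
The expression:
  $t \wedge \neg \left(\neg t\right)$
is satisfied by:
  {t: True}


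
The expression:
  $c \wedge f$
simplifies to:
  $c \wedge f$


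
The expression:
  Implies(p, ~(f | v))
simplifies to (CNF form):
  (~f | ~p) & (~p | ~v)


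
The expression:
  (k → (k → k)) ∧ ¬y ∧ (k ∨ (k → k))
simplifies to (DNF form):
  ¬y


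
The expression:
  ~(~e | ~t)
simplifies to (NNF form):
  e & t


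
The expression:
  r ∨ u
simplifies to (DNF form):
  r ∨ u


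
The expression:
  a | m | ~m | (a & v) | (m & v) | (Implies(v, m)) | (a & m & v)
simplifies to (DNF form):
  True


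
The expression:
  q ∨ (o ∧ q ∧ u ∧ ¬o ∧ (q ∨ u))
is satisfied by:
  {q: True}


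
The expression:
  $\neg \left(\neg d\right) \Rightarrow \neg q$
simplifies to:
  $\neg d \vee \neg q$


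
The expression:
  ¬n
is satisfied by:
  {n: False}


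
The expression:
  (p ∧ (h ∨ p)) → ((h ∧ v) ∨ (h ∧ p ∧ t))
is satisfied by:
  {h: True, t: True, v: True, p: False}
  {h: True, t: True, v: False, p: False}
  {h: True, v: True, t: False, p: False}
  {h: True, v: False, t: False, p: False}
  {t: True, v: True, h: False, p: False}
  {t: True, h: False, v: False, p: False}
  {t: False, v: True, h: False, p: False}
  {t: False, h: False, v: False, p: False}
  {h: True, p: True, t: True, v: True}
  {h: True, p: True, t: True, v: False}
  {h: True, p: True, v: True, t: False}


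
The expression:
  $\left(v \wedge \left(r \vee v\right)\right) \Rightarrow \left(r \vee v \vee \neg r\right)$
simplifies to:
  $\text{True}$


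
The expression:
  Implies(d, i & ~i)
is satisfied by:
  {d: False}


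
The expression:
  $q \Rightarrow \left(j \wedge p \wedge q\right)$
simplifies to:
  $\left(j \wedge p\right) \vee \neg q$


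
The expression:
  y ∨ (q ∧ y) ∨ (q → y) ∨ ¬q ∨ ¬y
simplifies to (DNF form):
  True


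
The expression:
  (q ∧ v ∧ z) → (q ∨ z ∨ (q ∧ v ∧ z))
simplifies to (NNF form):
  True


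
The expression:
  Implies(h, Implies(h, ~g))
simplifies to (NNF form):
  ~g | ~h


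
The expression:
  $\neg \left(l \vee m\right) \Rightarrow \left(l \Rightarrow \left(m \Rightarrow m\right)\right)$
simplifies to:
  $\text{True}$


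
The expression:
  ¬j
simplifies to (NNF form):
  ¬j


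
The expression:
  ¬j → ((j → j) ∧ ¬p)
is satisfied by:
  {j: True, p: False}
  {p: False, j: False}
  {p: True, j: True}


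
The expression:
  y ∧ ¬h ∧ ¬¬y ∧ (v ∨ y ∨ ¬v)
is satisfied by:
  {y: True, h: False}


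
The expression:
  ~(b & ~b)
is always true.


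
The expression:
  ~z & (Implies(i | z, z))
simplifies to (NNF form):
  ~i & ~z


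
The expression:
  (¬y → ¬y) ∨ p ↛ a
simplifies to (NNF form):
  True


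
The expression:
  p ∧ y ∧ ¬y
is never true.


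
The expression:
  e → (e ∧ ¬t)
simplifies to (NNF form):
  ¬e ∨ ¬t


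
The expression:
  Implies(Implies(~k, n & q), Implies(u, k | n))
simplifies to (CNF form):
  True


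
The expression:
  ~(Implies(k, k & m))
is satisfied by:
  {k: True, m: False}


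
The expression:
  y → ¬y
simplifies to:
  ¬y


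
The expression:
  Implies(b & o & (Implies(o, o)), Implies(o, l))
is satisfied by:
  {l: True, o: False, b: False}
  {o: False, b: False, l: False}
  {b: True, l: True, o: False}
  {b: True, o: False, l: False}
  {l: True, o: True, b: False}
  {o: True, l: False, b: False}
  {b: True, o: True, l: True}


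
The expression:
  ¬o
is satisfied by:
  {o: False}


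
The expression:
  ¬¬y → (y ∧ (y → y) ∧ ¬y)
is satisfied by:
  {y: False}


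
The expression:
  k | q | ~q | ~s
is always true.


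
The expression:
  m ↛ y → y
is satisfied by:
  {y: True, m: False}
  {m: False, y: False}
  {m: True, y: True}


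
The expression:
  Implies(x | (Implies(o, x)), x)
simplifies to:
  o | x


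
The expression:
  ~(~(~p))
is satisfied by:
  {p: False}


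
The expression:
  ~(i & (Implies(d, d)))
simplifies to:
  ~i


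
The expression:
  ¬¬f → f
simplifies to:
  True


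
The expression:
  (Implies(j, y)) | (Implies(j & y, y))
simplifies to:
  True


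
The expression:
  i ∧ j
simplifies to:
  i ∧ j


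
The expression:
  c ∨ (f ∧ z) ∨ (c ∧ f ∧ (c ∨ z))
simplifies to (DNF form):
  c ∨ (f ∧ z)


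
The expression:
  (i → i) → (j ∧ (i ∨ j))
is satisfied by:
  {j: True}


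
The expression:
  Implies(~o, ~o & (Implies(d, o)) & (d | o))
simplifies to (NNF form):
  o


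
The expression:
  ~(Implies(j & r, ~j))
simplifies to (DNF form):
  j & r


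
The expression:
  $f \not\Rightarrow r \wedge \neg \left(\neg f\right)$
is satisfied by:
  {f: True, r: False}


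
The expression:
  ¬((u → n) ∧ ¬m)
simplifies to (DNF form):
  m ∨ (u ∧ ¬n)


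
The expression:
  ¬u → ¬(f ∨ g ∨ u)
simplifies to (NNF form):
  u ∨ (¬f ∧ ¬g)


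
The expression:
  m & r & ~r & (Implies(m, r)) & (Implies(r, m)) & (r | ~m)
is never true.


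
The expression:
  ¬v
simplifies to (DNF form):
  ¬v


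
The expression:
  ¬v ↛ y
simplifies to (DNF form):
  ¬v ∧ ¬y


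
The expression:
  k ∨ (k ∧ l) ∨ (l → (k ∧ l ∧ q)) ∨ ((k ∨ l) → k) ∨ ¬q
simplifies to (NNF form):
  k ∨ ¬l ∨ ¬q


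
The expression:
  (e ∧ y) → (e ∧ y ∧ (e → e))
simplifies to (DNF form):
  True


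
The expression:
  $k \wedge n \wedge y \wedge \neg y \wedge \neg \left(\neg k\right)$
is never true.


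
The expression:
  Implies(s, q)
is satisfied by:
  {q: True, s: False}
  {s: False, q: False}
  {s: True, q: True}


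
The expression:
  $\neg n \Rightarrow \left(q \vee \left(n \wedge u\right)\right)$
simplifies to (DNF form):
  $n \vee q$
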